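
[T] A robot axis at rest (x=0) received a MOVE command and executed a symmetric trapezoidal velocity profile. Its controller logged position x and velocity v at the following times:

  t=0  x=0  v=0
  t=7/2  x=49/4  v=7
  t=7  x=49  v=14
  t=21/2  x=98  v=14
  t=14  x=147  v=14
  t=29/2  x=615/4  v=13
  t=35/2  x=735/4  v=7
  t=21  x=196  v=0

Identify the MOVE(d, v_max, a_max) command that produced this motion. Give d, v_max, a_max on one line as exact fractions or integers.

d=196 v_max=14 a_max=2

final state: t=21, x=196, v=0 → d = 196
a_max = (7−0)/(7/2−0) = 2
max v = 14 over t∈[7,14] → v_max = 14
check: 14·(7+7) = 196 ✓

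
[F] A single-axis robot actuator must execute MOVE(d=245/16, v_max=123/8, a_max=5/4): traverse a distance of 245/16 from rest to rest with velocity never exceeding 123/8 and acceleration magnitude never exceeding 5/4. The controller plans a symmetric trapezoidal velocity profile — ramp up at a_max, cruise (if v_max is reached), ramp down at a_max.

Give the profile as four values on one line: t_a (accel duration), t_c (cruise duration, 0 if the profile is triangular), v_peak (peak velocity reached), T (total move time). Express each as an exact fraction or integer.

t_a=7/2 t_c=0 v_peak=35/8 T=7

(v_max)²/a_max = (123/8)²/(5/4) = 15129/80
245/16 < 15129/80 so t_c = 0
v_peak = √(245/16·5/4) = √(1225/64) = 35/8
t_a = (35/8)/(5/4) = 7/2; t_c = 0
T = 2·7/2 = 7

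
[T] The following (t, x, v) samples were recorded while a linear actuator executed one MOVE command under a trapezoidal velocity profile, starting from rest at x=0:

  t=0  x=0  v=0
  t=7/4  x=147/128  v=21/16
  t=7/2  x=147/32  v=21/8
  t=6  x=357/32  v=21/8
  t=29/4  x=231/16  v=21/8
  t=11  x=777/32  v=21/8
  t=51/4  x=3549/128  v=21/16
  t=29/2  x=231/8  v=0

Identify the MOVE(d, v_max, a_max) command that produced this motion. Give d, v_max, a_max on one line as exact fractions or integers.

d=231/8 v_max=21/8 a_max=3/4

final state: t=29/2, x=231/8, v=0 → d = 231/8
a_max = (21/16−0)/(7/4−0) = 3/4
max v = 21/8 over t∈[7/2,11] → v_max = 21/8
check: 21/8·(7/2+15/2) = 231/8 ✓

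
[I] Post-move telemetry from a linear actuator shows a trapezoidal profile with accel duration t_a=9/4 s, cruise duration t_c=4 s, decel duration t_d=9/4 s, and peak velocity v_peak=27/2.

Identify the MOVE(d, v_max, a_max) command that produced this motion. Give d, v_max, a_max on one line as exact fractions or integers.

d=675/8 v_max=27/2 a_max=6

a_max = (27/2)/(9/4) = 6
d_a = ½·27/2·9/4 = 243/16; d_c = 27/2·4 = 54
d = 2·243/16 + 54 = 675/8
t_c = 4 > 0 → v_max = v_peak = 27/2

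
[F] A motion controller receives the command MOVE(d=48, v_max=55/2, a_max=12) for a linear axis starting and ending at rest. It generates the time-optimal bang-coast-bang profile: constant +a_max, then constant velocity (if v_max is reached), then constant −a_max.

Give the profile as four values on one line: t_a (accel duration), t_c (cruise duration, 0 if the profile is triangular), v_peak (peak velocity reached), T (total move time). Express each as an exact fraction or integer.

t_a=2 t_c=0 v_peak=24 T=4

(v_max)²/a_max = (55/2)²/12 = 3025/48
48 < 3025/48 ⇒ no cruise
v_peak = √(48·12) = √576 = 24
t_a = 24/12 = 2; t_c = 0
T = 2·2 = 4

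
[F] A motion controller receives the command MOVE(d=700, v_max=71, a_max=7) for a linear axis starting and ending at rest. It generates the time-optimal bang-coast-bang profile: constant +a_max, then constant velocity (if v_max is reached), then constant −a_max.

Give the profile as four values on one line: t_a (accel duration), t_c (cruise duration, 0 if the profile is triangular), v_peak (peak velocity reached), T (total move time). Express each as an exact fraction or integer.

t_a=10 t_c=0 v_peak=70 T=20

v_max²/a_max = 71²/7 = 5041/7
700 < 5041/7 so t_c = 0
v_peak = √(700·7) = √4900 = 70
t_a = 70/7 = 10; t_c = 0
T = 2·10 = 20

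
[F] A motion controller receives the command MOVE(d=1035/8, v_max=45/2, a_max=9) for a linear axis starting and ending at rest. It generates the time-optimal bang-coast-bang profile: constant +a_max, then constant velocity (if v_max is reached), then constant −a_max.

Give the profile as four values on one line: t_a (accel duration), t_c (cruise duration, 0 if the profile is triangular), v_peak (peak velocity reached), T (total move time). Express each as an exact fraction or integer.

v_max²/a_max = (45/2)²/9 = 225/4
1035/8 ≥ 225/4 so v_max reached
t_a = (45/2)/9 = 5/2; v_peak = 45/2
d_cruise = 1035/8 − 225/4 = 585/8; t_c = (585/8)/(45/2) = 13/4
T = 2·5/2 + 13/4 = 33/4

t_a=5/2 t_c=13/4 v_peak=45/2 T=33/4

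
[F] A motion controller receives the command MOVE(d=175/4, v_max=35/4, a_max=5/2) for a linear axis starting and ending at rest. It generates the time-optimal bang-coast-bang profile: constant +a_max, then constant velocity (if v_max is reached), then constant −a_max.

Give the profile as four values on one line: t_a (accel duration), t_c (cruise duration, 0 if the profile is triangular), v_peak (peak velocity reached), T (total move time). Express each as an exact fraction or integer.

v_max²/a_max = (35/4)²/(5/2) = 245/8
175/4 ≥ 245/8 ⇒ cruise phase
t_a = (35/4)/(5/2) = 7/2; v_peak = 35/4
d_cruise = 175/4 − 245/8 = 105/8; t_c = (105/8)/(35/4) = 3/2
T = 2·7/2 + 3/2 = 17/2

t_a=7/2 t_c=3/2 v_peak=35/4 T=17/2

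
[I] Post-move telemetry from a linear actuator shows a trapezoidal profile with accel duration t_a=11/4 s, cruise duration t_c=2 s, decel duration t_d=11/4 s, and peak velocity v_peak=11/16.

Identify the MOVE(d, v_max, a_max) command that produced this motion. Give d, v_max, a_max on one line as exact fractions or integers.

d=209/64 v_max=11/16 a_max=1/4

a_max = (11/16)/(11/4) = 1/4
d_a = ½·11/16·11/4 = 121/128; d_c = 11/16·2 = 11/8
d = 2·121/128 + 11/8 = 209/64
t_c = 2 > 0 → v_max = v_peak = 11/16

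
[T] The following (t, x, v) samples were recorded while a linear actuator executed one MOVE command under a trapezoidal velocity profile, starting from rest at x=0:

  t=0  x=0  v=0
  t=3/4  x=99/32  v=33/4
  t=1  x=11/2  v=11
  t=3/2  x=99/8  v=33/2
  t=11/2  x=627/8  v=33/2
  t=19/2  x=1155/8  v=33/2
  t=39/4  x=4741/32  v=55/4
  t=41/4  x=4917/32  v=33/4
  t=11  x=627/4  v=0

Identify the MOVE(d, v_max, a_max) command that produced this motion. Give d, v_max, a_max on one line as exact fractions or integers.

final state: t=11, x=627/4, v=0 → d = 627/4
a_max = (33/4−0)/(3/4−0) = 11
max v = 33/2 over t∈[3/2,19/2] → v_max = 33/2
check: 33/2·(3/2+8) = 627/4 ✓

d=627/4 v_max=33/2 a_max=11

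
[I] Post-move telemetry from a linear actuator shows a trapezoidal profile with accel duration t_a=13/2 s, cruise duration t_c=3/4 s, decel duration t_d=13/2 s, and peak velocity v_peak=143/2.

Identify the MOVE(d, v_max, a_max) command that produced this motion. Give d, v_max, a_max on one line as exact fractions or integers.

a_max = (143/2)/(13/2) = 11
d_a = ½·143/2·13/2 = 1859/8; d_c = 143/2·3/4 = 429/8
d = 2·1859/8 + 429/8 = 4147/8
t_c = 3/4 > 0 ⇒ limit active, v_max = 143/2

d=4147/8 v_max=143/2 a_max=11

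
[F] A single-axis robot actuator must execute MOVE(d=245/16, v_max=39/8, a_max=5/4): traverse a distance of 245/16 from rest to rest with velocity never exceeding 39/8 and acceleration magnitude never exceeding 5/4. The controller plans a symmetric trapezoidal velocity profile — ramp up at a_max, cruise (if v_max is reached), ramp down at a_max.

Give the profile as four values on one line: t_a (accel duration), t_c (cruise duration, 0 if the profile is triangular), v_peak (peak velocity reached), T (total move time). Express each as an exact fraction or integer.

t_a=7/2 t_c=0 v_peak=35/8 T=7

v_max²/a_max = (39/8)²/(5/4) = 1521/80
245/16 < 1521/80 → triangular
v_peak = √(245/16·5/4) = √(1225/64) = 35/8
t_a = (35/8)/(5/4) = 7/2; t_c = 0
T = 2·7/2 = 7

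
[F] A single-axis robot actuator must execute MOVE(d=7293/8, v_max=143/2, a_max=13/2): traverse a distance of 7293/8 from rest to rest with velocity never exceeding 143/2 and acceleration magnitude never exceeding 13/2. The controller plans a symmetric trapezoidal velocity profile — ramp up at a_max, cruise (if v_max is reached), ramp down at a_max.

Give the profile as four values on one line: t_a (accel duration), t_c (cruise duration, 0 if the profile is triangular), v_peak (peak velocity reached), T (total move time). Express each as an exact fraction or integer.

v_max²/a_max = (143/2)²/(13/2) = 1573/2
7293/8 ≥ 1573/2 ⇒ cruise phase
t_a = (143/2)/(13/2) = 11; v_peak = 143/2
d_cruise = 7293/8 − 1573/2 = 1001/8; t_c = (1001/8)/(143/2) = 7/4
T = 2·11 + 7/4 = 95/4

t_a=11 t_c=7/4 v_peak=143/2 T=95/4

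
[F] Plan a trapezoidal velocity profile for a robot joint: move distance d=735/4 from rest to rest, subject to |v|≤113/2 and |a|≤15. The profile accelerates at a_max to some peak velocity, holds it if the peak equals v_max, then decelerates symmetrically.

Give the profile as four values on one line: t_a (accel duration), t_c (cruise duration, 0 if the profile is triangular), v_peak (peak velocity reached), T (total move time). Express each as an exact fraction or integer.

vₘ²/aₘ = (113/2)²/15 = 12769/60
735/4 < 12769/60 ⇒ no cruise
v_peak = √(735/4·15) = √(11025/4) = 105/2
t_a = (105/2)/15 = 7/2; t_c = 0
T = 2·7/2 = 7

t_a=7/2 t_c=0 v_peak=105/2 T=7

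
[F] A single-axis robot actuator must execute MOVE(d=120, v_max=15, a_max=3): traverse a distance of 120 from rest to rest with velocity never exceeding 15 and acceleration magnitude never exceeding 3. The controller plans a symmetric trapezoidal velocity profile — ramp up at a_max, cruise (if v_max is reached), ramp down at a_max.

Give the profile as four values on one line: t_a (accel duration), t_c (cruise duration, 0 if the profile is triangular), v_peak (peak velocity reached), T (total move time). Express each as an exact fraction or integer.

t_a=5 t_c=3 v_peak=15 T=13

vₘ²/aₘ = 15²/3 = 75
120 ≥ 75 so v_max reached
t_a = 15/3 = 5; v_peak = 15
d_cruise = 120 − 75 = 45; t_c = 45/15 = 3
T = 2·5 + 3 = 13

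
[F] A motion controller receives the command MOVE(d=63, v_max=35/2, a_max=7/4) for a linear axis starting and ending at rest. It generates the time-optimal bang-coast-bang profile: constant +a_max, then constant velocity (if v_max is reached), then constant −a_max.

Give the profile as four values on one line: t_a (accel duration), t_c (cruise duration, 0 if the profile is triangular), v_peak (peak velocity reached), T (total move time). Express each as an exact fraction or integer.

v_max²/a_max = (35/2)²/(7/4) = 175
63 < 175 ⇒ no cruise
v_peak = √(63·7/4) = √(441/4) = 21/2
t_a = (21/2)/(7/4) = 6; t_c = 0
T = 2·6 = 12

t_a=6 t_c=0 v_peak=21/2 T=12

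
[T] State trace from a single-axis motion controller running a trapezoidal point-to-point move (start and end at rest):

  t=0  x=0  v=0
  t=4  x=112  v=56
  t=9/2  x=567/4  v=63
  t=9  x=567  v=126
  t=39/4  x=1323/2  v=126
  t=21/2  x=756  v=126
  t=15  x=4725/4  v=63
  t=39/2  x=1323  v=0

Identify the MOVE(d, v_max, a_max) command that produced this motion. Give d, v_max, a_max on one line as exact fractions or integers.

d=1323 v_max=126 a_max=14

final state: t=39/2, x=1323, v=0 → d = 1323
a_max = (56−0)/(4−0) = 14
max v = 126 over t∈[9,21/2] → v_max = 126
check: 126·(9+3/2) = 1323 ✓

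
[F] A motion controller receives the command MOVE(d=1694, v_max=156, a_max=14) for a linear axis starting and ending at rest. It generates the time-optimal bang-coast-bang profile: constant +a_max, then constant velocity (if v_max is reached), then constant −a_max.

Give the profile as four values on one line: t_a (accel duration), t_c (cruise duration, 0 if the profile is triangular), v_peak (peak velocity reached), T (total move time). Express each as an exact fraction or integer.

vₘ²/aₘ = 156²/14 = 12168/7
1694 < 12168/7 ⇒ no cruise
v_peak = √(1694·14) = √23716 = 154
t_a = 154/14 = 11; t_c = 0
T = 2·11 = 22

t_a=11 t_c=0 v_peak=154 T=22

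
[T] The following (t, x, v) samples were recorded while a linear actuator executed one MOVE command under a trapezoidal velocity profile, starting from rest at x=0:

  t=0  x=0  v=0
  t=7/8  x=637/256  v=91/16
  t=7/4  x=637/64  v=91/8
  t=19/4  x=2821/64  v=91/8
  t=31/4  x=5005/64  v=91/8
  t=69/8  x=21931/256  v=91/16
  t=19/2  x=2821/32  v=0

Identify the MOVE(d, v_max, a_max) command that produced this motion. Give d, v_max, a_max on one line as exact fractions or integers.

d=2821/32 v_max=91/8 a_max=13/2

final state: t=19/2, x=2821/32, v=0 → d = 2821/32
a_max = (91/16−0)/(7/8−0) = 13/2
max v = 91/8 over t∈[7/4,31/4] → v_max = 91/8
check: 91/8·(7/4+6) = 2821/32 ✓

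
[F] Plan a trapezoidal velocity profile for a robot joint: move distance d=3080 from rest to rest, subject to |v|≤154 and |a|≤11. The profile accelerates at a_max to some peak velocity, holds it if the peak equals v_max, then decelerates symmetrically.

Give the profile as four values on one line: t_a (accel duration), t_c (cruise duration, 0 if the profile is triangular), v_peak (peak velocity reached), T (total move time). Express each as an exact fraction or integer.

(v_max)²/a_max = 154²/11 = 2156
3080 ≥ 2156 so v_max reached
t_a = 154/11 = 14; v_peak = 154
d_cruise = 3080 − 2156 = 924; t_c = 924/154 = 6
T = 2·14 + 6 = 34

t_a=14 t_c=6 v_peak=154 T=34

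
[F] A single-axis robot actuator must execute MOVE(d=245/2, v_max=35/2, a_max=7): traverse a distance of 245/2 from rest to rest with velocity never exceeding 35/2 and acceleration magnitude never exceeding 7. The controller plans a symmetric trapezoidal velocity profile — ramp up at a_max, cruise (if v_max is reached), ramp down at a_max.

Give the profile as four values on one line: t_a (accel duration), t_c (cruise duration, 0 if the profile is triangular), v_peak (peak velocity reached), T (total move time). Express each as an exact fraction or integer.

(v_max)²/a_max = (35/2)²/7 = 175/4
245/2 ≥ 175/4 ⇒ cruise phase
t_a = (35/2)/7 = 5/2; v_peak = 35/2
d_cruise = 245/2 − 175/4 = 315/4; t_c = (315/4)/(35/2) = 9/2
T = 2·5/2 + 9/2 = 19/2

t_a=5/2 t_c=9/2 v_peak=35/2 T=19/2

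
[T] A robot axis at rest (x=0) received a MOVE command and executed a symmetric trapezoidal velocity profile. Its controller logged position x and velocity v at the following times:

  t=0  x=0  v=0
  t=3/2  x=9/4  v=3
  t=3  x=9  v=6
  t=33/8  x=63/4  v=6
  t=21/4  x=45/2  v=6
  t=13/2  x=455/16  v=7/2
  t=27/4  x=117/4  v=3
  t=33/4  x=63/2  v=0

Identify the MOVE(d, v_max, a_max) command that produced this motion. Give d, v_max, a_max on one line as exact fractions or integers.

d=63/2 v_max=6 a_max=2

final state: t=33/4, x=63/2, v=0 → d = 63/2
a_max = (3−0)/(3/2−0) = 2
max v = 6 over t∈[3,21/4] → v_max = 6
check: 6·(3+9/4) = 63/2 ✓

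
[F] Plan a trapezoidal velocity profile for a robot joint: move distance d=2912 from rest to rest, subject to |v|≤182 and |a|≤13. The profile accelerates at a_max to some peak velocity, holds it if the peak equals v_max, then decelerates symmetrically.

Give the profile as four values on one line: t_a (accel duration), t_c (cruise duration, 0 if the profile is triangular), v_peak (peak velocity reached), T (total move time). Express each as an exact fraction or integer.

vₘ²/aₘ = 182²/13 = 2548
2912 ≥ 2548 so v_max reached
t_a = 182/13 = 14; v_peak = 182
d_cruise = 2912 − 2548 = 364; t_c = 364/182 = 2
T = 2·14 + 2 = 30

t_a=14 t_c=2 v_peak=182 T=30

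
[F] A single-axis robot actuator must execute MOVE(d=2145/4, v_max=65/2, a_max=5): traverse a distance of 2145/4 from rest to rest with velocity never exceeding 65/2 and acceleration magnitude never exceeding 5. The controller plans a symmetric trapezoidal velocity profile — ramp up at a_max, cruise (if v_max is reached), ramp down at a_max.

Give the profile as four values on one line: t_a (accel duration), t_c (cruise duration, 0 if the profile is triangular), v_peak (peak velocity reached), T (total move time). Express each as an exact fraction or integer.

t_a=13/2 t_c=10 v_peak=65/2 T=23

(v_max)²/a_max = (65/2)²/5 = 845/4
2145/4 ≥ 845/4 → trapezoidal
t_a = (65/2)/5 = 13/2; v_peak = 65/2
d_cruise = 2145/4 − 845/4 = 325; t_c = 325/(65/2) = 10
T = 2·13/2 + 10 = 23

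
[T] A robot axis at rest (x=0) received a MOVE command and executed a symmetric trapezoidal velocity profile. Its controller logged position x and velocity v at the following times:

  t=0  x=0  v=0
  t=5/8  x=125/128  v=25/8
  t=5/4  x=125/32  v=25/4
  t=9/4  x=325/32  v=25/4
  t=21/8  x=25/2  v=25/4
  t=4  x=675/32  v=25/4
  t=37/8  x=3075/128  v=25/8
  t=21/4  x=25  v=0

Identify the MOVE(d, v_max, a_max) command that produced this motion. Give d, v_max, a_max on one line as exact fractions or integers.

final state: t=21/4, x=25, v=0 → d = 25
a_max = (25/8−0)/(5/8−0) = 5
max v = 25/4 over t∈[5/4,4] → v_max = 25/4
check: 25/4·(5/4+11/4) = 25 ✓

d=25 v_max=25/4 a_max=5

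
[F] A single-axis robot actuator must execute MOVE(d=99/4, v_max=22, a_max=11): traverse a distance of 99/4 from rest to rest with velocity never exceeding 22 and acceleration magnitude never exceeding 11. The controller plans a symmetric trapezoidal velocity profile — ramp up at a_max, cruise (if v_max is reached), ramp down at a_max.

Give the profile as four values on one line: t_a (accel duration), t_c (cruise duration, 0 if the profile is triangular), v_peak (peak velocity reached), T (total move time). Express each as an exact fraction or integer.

(v_max)²/a_max = 22²/11 = 44
99/4 < 44 so t_c = 0
v_peak = √(99/4·11) = √(1089/4) = 33/2
t_a = (33/2)/11 = 3/2; t_c = 0
T = 2·3/2 = 3

t_a=3/2 t_c=0 v_peak=33/2 T=3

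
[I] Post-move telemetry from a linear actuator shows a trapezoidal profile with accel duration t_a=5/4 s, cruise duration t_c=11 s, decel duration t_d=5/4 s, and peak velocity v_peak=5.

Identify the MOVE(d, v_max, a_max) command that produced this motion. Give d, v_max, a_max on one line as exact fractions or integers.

a_max = 5/(5/4) = 4
d_a = ½·5·5/4 = 25/8; d_c = 5·11 = 55
d = 2·25/8 + 55 = 245/4
t_c = 11 > 0 so v_max = 5

d=245/4 v_max=5 a_max=4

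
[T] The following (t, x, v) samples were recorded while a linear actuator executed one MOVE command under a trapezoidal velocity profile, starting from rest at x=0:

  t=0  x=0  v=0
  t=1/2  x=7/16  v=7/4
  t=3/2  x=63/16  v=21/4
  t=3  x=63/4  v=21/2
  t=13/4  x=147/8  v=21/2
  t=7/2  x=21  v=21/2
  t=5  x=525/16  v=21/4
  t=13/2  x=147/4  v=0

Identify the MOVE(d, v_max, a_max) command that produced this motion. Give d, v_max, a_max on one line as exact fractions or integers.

d=147/4 v_max=21/2 a_max=7/2

final state: t=13/2, x=147/4, v=0 → d = 147/4
a_max = (7/4−0)/(1/2−0) = 7/2
max v = 21/2 over t∈[3,7/2] → v_max = 21/2
check: 21/2·(3+1/2) = 147/4 ✓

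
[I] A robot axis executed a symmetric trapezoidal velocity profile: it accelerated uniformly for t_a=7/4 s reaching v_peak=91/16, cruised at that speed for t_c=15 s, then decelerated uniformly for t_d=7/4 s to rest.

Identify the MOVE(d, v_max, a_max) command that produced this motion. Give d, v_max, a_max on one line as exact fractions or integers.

d=6097/64 v_max=91/16 a_max=13/4

a_max = (91/16)/(7/4) = 13/4
d_a = ½·91/16·7/4 = 637/128; d_c = 91/16·15 = 1365/16
d = 2·637/128 + 1365/16 = 6097/64
t_c = 15 > 0 ⇒ limit active, v_max = 91/16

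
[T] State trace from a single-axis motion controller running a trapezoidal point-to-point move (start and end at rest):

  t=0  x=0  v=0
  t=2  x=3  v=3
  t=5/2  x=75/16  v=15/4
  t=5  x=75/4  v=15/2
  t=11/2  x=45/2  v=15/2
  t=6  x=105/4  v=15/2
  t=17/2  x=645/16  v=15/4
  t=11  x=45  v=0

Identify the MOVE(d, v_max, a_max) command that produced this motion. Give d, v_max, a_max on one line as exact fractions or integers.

final state: t=11, x=45, v=0 → d = 45
a_max = (3−0)/(2−0) = 3/2
max v = 15/2 over t∈[5,6] → v_max = 15/2
check: 15/2·(5+1) = 45 ✓

d=45 v_max=15/2 a_max=3/2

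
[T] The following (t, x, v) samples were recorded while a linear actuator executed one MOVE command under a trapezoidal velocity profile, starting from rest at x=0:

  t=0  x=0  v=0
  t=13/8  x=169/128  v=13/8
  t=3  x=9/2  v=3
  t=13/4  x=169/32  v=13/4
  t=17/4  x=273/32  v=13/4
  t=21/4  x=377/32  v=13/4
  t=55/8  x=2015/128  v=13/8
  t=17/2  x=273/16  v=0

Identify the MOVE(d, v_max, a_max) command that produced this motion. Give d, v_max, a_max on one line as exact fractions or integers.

final state: t=17/2, x=273/16, v=0 → d = 273/16
a_max = (13/8−0)/(13/8−0) = 1
max v = 13/4 over t∈[13/4,21/4] → v_max = 13/4
check: 13/4·(13/4+2) = 273/16 ✓

d=273/16 v_max=13/4 a_max=1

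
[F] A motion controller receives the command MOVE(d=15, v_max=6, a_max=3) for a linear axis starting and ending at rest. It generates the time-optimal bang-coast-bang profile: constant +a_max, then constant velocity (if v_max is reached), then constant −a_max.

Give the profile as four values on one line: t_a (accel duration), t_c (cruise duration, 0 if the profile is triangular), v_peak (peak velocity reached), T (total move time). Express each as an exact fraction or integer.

v_max²/a_max = 6²/3 = 12
15 ≥ 12 → trapezoidal
t_a = 6/3 = 2; v_peak = 6
d_cruise = 15 − 12 = 3; t_c = 3/6 = 1/2
T = 2·2 + 1/2 = 9/2

t_a=2 t_c=1/2 v_peak=6 T=9/2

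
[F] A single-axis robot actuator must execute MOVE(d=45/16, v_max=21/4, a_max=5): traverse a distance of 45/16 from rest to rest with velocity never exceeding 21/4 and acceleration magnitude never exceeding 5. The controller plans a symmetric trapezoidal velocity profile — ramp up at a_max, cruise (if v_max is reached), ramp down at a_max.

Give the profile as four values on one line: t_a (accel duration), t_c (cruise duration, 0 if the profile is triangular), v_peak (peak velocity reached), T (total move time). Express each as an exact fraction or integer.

t_a=3/4 t_c=0 v_peak=15/4 T=3/2

(v_max)²/a_max = (21/4)²/5 = 441/80
45/16 < 441/80 so t_c = 0
v_peak = √(45/16·5) = √(225/16) = 15/4
t_a = (15/4)/5 = 3/4; t_c = 0
T = 2·3/4 = 3/2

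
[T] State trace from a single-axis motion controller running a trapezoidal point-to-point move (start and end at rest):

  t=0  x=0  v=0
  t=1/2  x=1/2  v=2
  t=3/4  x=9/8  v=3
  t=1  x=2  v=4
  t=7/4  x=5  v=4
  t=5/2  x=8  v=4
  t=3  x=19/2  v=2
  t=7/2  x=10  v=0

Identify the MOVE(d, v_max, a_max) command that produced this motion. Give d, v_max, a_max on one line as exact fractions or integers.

final state: t=7/2, x=10, v=0 → d = 10
a_max = (2−0)/(1/2−0) = 4
max v = 4 over t∈[1,5/2] → v_max = 4
check: 4·(1+3/2) = 10 ✓

d=10 v_max=4 a_max=4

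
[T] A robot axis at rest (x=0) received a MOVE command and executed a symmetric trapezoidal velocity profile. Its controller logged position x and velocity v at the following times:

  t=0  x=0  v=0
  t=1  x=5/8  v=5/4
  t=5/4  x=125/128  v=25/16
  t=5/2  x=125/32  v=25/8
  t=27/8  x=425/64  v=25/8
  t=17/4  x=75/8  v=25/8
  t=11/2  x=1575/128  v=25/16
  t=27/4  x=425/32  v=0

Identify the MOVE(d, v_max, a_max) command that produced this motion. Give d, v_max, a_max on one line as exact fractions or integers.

d=425/32 v_max=25/8 a_max=5/4

final state: t=27/4, x=425/32, v=0 → d = 425/32
a_max = (5/4−0)/(1−0) = 5/4
max v = 25/8 over t∈[5/2,17/4] → v_max = 25/8
check: 25/8·(5/2+7/4) = 425/32 ✓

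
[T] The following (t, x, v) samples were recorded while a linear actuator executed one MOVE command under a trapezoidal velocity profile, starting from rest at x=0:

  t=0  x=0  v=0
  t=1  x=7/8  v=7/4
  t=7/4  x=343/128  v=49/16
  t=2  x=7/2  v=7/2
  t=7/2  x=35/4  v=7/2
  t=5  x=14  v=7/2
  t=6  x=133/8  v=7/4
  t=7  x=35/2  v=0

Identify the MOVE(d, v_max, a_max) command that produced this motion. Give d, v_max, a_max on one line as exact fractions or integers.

d=35/2 v_max=7/2 a_max=7/4

final state: t=7, x=35/2, v=0 → d = 35/2
a_max = (7/4−0)/(1−0) = 7/4
max v = 7/2 over t∈[2,5] → v_max = 7/2
check: 7/2·(2+3) = 35/2 ✓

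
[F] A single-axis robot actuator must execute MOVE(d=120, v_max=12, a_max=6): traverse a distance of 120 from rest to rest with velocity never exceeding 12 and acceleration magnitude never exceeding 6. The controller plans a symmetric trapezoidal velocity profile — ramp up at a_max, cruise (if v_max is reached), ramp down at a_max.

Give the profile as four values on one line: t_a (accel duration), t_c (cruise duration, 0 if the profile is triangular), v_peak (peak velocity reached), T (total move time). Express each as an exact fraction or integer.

t_a=2 t_c=8 v_peak=12 T=12

v_max²/a_max = 12²/6 = 24
120 ≥ 24 so v_max reached
t_a = 12/6 = 2; v_peak = 12
d_cruise = 120 − 24 = 96; t_c = 96/12 = 8
T = 2·2 + 8 = 12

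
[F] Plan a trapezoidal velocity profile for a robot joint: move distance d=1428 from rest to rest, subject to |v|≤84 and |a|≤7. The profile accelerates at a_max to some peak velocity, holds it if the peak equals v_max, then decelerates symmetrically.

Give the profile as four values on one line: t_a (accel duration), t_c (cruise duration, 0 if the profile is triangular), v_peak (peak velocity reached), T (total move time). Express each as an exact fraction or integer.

t_a=12 t_c=5 v_peak=84 T=29

vₘ²/aₘ = 84²/7 = 1008
1428 ≥ 1008 so v_max reached
t_a = 84/7 = 12; v_peak = 84
d_cruise = 1428 − 1008 = 420; t_c = 420/84 = 5
T = 2·12 + 5 = 29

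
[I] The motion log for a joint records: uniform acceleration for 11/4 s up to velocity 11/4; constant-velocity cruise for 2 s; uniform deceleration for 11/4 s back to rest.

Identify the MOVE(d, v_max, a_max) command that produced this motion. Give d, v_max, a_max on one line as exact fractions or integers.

d=209/16 v_max=11/4 a_max=1

a_max = (11/4)/(11/4) = 1
d_a = ½·11/4·11/4 = 121/32; d_c = 11/4·2 = 11/2
d = 2·121/32 + 11/2 = 209/16
t_c = 2 > 0 ⇒ limit active, v_max = 11/4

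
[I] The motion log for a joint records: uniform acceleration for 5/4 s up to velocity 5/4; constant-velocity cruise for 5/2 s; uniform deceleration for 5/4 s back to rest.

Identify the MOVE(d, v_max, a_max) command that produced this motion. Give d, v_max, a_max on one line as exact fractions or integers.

d=75/16 v_max=5/4 a_max=1

a_max = (5/4)/(5/4) = 1
d_a = ½·5/4·5/4 = 25/32; d_c = 5/4·5/2 = 25/8
d = 2·25/32 + 25/8 = 75/16
t_c = 5/2 > 0 so v_max = 5/4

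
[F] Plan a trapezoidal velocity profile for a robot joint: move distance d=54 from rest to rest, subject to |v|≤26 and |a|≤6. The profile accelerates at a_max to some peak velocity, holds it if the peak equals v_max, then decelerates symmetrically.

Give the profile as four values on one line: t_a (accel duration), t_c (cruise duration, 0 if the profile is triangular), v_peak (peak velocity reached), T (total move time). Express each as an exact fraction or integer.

t_a=3 t_c=0 v_peak=18 T=6

(v_max)²/a_max = 26²/6 = 338/3
54 < 338/3 so t_c = 0
v_peak = √(54·6) = √324 = 18
t_a = 18/6 = 3; t_c = 0
T = 2·3 = 6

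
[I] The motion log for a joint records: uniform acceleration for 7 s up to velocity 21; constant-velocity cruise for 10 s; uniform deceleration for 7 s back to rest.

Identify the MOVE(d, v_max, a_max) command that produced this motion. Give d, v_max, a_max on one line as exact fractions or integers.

d=357 v_max=21 a_max=3

a_max = 21/7 = 3
d_a = ½·21·7 = 147/2; d_c = 21·10 = 210
d = 2·147/2 + 210 = 357
t_c = 10 > 0 so v_max = 21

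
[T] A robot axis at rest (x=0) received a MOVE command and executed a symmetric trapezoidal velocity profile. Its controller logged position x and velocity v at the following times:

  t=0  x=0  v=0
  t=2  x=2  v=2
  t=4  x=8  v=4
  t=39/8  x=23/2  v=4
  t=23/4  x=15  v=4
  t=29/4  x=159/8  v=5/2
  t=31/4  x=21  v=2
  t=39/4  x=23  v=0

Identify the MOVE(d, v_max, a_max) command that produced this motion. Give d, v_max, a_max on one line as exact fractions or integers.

final state: t=39/4, x=23, v=0 → d = 23
a_max = (2−0)/(2−0) = 1
max v = 4 over t∈[4,23/4] → v_max = 4
check: 4·(4+7/4) = 23 ✓

d=23 v_max=4 a_max=1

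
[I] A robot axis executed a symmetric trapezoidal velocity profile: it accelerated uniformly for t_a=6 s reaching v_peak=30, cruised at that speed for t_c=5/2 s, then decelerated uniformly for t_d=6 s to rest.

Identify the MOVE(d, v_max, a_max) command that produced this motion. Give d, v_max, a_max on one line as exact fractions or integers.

d=255 v_max=30 a_max=5

a_max = 30/6 = 5
d_a = ½·30·6 = 90; d_c = 30·5/2 = 75
d = 2·90 + 75 = 255
t_c = 5/2 > 0 so v_max = 30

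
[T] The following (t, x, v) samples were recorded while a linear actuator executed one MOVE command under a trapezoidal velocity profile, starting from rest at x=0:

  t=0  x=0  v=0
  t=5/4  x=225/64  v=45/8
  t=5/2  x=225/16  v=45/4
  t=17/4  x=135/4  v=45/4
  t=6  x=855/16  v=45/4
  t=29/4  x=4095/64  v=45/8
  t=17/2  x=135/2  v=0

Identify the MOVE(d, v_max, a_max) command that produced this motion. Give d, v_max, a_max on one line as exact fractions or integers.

final state: t=17/2, x=135/2, v=0 → d = 135/2
a_max = (45/8−0)/(5/4−0) = 9/2
max v = 45/4 over t∈[5/2,6] → v_max = 45/4
check: 45/4·(5/2+7/2) = 135/2 ✓

d=135/2 v_max=45/4 a_max=9/2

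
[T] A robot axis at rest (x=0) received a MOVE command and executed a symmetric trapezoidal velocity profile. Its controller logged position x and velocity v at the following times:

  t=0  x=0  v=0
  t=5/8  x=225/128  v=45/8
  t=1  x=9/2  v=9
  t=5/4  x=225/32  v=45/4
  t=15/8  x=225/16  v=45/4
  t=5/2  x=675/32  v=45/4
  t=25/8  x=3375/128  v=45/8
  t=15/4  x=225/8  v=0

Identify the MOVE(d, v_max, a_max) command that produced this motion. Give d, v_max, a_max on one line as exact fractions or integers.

d=225/8 v_max=45/4 a_max=9

final state: t=15/4, x=225/8, v=0 → d = 225/8
a_max = (45/8−0)/(5/8−0) = 9
max v = 45/4 over t∈[5/4,5/2] → v_max = 45/4
check: 45/4·(5/4+5/4) = 225/8 ✓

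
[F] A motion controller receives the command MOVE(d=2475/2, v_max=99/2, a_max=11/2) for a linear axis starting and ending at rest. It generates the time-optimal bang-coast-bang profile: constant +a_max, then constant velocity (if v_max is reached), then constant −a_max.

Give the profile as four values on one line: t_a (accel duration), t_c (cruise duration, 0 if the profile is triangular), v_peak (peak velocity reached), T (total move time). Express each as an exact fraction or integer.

t_a=9 t_c=16 v_peak=99/2 T=34

(v_max)²/a_max = (99/2)²/(11/2) = 891/2
2475/2 ≥ 891/2 → trapezoidal
t_a = (99/2)/(11/2) = 9; v_peak = 99/2
d_cruise = 2475/2 − 891/2 = 792; t_c = 792/(99/2) = 16
T = 2·9 + 16 = 34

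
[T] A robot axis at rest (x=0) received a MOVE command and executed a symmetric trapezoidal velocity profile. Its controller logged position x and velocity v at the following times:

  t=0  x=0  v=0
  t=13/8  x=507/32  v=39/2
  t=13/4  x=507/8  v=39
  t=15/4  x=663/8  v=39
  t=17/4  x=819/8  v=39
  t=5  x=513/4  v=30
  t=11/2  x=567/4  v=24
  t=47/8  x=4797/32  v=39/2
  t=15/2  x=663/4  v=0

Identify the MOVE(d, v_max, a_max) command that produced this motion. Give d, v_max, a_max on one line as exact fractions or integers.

d=663/4 v_max=39 a_max=12

final state: t=15/2, x=663/4, v=0 → d = 663/4
a_max = (39/2−0)/(13/8−0) = 12
max v = 39 over t∈[13/4,17/4] → v_max = 39
check: 39·(13/4+1) = 663/4 ✓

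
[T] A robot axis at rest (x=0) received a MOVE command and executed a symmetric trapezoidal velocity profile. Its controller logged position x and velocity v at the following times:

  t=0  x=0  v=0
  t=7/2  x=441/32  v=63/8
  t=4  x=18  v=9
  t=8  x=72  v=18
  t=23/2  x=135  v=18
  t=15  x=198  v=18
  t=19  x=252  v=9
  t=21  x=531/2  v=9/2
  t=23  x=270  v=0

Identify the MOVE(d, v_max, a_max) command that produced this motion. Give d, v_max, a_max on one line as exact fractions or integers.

d=270 v_max=18 a_max=9/4

final state: t=23, x=270, v=0 → d = 270
a_max = (63/8−0)/(7/2−0) = 9/4
max v = 18 over t∈[8,15] → v_max = 18
check: 18·(8+7) = 270 ✓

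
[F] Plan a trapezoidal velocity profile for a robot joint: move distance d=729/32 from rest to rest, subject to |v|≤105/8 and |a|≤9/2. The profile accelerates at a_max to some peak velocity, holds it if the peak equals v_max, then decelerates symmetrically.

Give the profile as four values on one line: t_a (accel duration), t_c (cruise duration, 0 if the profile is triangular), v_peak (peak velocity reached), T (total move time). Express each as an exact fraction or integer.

vₘ²/aₘ = (105/8)²/(9/2) = 1225/32
729/32 < 1225/32 → triangular
v_peak = √(729/32·9/2) = √(6561/64) = 81/8
t_a = (81/8)/(9/2) = 9/4; t_c = 0
T = 2·9/4 = 9/2

t_a=9/4 t_c=0 v_peak=81/8 T=9/2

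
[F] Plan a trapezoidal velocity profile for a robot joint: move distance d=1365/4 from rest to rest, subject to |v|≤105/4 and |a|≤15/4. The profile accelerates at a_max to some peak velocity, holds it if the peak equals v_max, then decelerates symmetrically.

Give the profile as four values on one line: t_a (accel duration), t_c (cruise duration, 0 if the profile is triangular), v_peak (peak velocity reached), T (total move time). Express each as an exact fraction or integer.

t_a=7 t_c=6 v_peak=105/4 T=20

v_max²/a_max = (105/4)²/(15/4) = 735/4
1365/4 ≥ 735/4 ⇒ cruise phase
t_a = (105/4)/(15/4) = 7; v_peak = 105/4
d_cruise = 1365/4 − 735/4 = 315/2; t_c = (315/2)/(105/4) = 6
T = 2·7 + 6 = 20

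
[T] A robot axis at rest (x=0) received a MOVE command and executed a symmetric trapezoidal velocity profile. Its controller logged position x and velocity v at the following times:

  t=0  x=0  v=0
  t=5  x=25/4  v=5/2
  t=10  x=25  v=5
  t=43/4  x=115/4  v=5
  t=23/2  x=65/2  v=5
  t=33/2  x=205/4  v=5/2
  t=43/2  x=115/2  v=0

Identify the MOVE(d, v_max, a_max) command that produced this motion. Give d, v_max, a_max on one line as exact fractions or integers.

final state: t=43/2, x=115/2, v=0 → d = 115/2
a_max = (5/2−0)/(5−0) = 1/2
max v = 5 over t∈[10,23/2] → v_max = 5
check: 5·(10+3/2) = 115/2 ✓

d=115/2 v_max=5 a_max=1/2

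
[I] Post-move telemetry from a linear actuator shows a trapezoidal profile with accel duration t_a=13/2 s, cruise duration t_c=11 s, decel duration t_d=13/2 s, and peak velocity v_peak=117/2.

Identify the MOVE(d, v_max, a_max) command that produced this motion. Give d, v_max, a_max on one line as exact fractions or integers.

d=4095/4 v_max=117/2 a_max=9

a_max = (117/2)/(13/2) = 9
d_a = ½·117/2·13/2 = 1521/8; d_c = 117/2·11 = 1287/2
d = 2·1521/8 + 1287/2 = 4095/4
t_c = 11 > 0 so v_max = 117/2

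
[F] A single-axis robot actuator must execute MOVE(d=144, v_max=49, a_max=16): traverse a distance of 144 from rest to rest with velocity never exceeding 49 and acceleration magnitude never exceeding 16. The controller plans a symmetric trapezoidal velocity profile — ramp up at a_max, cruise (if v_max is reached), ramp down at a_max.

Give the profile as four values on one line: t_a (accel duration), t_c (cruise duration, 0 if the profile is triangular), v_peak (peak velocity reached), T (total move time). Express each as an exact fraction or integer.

vₘ²/aₘ = 49²/16 = 2401/16
144 < 2401/16 → triangular
v_peak = √(144·16) = √2304 = 48
t_a = 48/16 = 3; t_c = 0
T = 2·3 = 6

t_a=3 t_c=0 v_peak=48 T=6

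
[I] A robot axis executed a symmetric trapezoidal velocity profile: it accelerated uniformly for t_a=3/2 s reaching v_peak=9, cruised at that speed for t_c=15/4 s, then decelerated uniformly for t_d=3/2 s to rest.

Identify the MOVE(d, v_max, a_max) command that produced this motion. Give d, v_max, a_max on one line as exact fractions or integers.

a_max = 9/(3/2) = 6
d_a = ½·9·3/2 = 27/4; d_c = 9·15/4 = 135/4
d = 2·27/4 + 135/4 = 189/4
t_c = 15/4 > 0 ⇒ limit active, v_max = 9

d=189/4 v_max=9 a_max=6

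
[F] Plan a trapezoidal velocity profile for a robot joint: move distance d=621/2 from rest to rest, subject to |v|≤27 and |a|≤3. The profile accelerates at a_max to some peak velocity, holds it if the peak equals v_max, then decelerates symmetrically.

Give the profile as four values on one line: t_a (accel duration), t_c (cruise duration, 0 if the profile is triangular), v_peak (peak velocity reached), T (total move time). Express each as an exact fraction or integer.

t_a=9 t_c=5/2 v_peak=27 T=41/2

(v_max)²/a_max = 27²/3 = 243
621/2 ≥ 243 ⇒ cruise phase
t_a = 27/3 = 9; v_peak = 27
d_cruise = 621/2 − 243 = 135/2; t_c = (135/2)/27 = 5/2
T = 2·9 + 5/2 = 41/2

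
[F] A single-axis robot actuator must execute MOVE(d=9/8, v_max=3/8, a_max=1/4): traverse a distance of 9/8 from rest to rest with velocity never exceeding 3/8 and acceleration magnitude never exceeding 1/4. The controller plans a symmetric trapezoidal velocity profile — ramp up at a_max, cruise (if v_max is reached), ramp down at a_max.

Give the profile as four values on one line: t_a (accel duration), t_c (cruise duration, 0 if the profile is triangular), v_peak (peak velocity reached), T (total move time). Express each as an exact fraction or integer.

(v_max)²/a_max = (3/8)²/(1/4) = 9/16
9/8 ≥ 9/16 ⇒ cruise phase
t_a = (3/8)/(1/4) = 3/2; v_peak = 3/8
d_cruise = 9/8 − 9/16 = 9/16; t_c = (9/16)/(3/8) = 3/2
T = 2·3/2 + 3/2 = 9/2

t_a=3/2 t_c=3/2 v_peak=3/8 T=9/2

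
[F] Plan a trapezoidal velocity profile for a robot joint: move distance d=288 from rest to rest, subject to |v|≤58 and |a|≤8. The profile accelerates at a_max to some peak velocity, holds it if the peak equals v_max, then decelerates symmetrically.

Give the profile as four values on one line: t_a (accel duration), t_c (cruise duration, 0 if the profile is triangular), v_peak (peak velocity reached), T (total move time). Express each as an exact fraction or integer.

v_max²/a_max = 58²/8 = 841/2
288 < 841/2 so t_c = 0
v_peak = √(288·8) = √2304 = 48
t_a = 48/8 = 6; t_c = 0
T = 2·6 = 12

t_a=6 t_c=0 v_peak=48 T=12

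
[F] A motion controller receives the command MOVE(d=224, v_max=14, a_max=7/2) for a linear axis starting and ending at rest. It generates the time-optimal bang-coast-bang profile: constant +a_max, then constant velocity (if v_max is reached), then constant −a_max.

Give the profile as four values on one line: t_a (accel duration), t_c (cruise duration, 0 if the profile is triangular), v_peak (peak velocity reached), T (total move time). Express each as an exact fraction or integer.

vₘ²/aₘ = 14²/(7/2) = 56
224 ≥ 56 ⇒ cruise phase
t_a = 14/(7/2) = 4; v_peak = 14
d_cruise = 224 − 56 = 168; t_c = 168/14 = 12
T = 2·4 + 12 = 20

t_a=4 t_c=12 v_peak=14 T=20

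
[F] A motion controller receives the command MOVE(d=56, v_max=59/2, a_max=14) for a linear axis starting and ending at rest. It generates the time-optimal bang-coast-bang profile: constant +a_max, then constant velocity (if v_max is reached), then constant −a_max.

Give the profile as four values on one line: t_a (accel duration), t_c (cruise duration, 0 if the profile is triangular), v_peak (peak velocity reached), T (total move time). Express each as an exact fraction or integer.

vₘ²/aₘ = (59/2)²/14 = 3481/56
56 < 3481/56 → triangular
v_peak = √(56·14) = √784 = 28
t_a = 28/14 = 2; t_c = 0
T = 2·2 = 4

t_a=2 t_c=0 v_peak=28 T=4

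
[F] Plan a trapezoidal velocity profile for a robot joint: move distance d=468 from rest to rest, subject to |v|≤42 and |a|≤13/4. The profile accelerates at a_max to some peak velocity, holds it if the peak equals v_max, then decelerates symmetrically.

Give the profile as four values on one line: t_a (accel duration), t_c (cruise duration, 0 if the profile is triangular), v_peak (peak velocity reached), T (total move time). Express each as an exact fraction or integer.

vₘ²/aₘ = 42²/(13/4) = 7056/13
468 < 7056/13 so t_c = 0
v_peak = √(468·13/4) = √1521 = 39
t_a = 39/(13/4) = 12; t_c = 0
T = 2·12 = 24

t_a=12 t_c=0 v_peak=39 T=24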